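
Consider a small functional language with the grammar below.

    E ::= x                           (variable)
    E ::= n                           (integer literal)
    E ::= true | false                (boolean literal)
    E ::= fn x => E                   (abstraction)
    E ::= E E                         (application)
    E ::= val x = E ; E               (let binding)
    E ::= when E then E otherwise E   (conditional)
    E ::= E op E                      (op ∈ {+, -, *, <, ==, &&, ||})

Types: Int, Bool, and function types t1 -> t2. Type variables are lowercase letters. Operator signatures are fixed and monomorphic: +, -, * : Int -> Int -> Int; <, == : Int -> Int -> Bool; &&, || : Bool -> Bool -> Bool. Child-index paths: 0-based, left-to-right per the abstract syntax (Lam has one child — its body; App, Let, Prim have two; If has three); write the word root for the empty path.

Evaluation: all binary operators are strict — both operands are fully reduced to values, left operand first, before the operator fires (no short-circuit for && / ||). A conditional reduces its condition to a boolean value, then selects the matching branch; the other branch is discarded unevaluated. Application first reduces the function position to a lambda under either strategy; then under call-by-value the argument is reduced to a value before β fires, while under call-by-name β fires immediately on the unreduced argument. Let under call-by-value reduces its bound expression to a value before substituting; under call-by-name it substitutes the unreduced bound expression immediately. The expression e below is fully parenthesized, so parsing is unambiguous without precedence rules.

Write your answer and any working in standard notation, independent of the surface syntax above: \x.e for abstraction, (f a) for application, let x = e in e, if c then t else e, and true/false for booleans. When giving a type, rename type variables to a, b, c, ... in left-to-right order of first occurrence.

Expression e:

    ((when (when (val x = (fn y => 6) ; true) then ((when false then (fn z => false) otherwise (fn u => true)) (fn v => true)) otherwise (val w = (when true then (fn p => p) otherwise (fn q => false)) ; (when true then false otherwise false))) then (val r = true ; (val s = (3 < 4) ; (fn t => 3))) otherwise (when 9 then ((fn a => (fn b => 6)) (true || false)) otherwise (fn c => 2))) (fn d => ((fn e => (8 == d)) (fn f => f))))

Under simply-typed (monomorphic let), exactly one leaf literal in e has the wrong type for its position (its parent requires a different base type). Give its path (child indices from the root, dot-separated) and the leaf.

Answer: 0.2.0 : 9

Derivation:
\y._ : a -> Int
let x : a -> Int
  unify Bool ~ Bool
  unify Bool ~ Bool
\z._ : b -> Bool
\u._ : c -> Bool
  unify b -> Bool ~ c -> Bool
  unify b ~ c
  unify Bool ~ Bool
\v._ : d -> Bool
  unify c -> Bool ~ (d -> Bool) -> e
  unify c ~ d -> Bool
  unify Bool ~ e
_ _ : Bool
  unify Bool ~ Bool
p : f
\p._ : f -> f
\q._ : g -> Bool
  unify f -> f ~ g -> Bool
  unify f ~ g
  unify g ~ Bool
let w : Bool -> Bool
  unify Bool ~ Bool
  unify Bool ~ Bool
  unify Bool ~ Bool
  unify Bool ~ Bool
let r : Bool
  unify Int ~ Int
  unify Int ~ Int
let s : Bool
\t._ : h -> Int
  unify Int ~ Bool
  FAIL: mismatch Int ~ Bool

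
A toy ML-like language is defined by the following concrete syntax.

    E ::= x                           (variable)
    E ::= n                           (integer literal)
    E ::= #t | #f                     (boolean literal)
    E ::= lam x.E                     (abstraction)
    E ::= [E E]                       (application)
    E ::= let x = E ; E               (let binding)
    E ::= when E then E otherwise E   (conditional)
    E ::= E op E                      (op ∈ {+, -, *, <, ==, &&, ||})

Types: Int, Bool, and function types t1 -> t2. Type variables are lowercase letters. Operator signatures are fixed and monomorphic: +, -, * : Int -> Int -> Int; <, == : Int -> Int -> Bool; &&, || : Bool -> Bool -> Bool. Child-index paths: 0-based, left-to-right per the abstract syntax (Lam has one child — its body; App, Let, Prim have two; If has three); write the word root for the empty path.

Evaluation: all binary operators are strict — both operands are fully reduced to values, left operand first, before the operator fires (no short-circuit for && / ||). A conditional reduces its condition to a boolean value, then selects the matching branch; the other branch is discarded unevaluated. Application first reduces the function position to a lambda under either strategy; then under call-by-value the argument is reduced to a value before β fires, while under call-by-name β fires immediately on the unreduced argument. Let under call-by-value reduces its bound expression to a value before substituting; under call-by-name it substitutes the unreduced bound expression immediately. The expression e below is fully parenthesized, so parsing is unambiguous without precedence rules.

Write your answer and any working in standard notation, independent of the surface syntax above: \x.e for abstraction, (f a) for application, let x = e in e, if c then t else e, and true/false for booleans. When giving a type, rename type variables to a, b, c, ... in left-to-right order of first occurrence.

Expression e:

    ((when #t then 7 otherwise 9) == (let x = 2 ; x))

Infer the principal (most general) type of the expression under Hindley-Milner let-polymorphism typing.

Trace:
  unify Bool ~ Bool
  unify Int ~ Int
  unify Int ~ Int
let x : Int
x : Int
  unify Int ~ Int

Answer: Bool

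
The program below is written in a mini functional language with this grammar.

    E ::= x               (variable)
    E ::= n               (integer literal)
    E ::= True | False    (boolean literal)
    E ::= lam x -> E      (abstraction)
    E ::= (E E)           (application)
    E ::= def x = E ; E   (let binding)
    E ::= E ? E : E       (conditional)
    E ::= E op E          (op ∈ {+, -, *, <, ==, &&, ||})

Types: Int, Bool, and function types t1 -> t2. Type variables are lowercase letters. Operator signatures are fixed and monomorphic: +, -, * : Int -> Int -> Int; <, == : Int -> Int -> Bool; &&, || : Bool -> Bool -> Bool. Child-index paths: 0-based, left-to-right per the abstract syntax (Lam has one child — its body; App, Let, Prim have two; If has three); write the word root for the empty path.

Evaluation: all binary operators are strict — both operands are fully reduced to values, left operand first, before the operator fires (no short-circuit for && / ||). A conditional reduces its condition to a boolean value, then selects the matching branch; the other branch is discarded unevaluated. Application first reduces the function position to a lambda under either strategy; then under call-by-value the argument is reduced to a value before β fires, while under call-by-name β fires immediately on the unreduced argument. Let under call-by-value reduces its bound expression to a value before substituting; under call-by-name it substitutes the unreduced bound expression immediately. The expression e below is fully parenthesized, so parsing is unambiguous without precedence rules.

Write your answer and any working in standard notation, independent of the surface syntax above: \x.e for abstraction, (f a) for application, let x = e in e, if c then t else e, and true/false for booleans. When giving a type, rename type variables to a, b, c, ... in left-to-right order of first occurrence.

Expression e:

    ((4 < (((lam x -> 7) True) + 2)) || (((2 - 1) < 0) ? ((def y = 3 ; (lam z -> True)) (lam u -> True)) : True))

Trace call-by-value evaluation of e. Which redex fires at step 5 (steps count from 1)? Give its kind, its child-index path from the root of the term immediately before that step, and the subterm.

Answer: delta at 1.0 : (1 < 0)

Derivation:
step 0: ((4 < (((\x.7) true) + 2)) || (if ((2 - 1) < 0) then ((let y = 3 in (\z.true)) (\u.true)) else true))
step 1: [beta@0.1.0] ((4 < (7 + 2)) || (if ((2 - 1) < 0) then ((let y = 3 in (\z.true)) (\u.true)) else true))
step 2: [delta@0.1] ((4 < 9) || (if ((2 - 1) < 0) then ((let y = 3 in (\z.true)) (\u.true)) else true))
step 3: [delta@0] (true || (if ((2 - 1) < 0) then ((let y = 3 in (\z.true)) (\u.true)) else true))
step 4: [delta@1.0.0] (true || (if (1 < 0) then ((let y = 3 in (\z.true)) (\u.true)) else true))
step 5: [delta@1.0] (true || (if false then ((let y = 3 in (\z.true)) (\u.true)) else true))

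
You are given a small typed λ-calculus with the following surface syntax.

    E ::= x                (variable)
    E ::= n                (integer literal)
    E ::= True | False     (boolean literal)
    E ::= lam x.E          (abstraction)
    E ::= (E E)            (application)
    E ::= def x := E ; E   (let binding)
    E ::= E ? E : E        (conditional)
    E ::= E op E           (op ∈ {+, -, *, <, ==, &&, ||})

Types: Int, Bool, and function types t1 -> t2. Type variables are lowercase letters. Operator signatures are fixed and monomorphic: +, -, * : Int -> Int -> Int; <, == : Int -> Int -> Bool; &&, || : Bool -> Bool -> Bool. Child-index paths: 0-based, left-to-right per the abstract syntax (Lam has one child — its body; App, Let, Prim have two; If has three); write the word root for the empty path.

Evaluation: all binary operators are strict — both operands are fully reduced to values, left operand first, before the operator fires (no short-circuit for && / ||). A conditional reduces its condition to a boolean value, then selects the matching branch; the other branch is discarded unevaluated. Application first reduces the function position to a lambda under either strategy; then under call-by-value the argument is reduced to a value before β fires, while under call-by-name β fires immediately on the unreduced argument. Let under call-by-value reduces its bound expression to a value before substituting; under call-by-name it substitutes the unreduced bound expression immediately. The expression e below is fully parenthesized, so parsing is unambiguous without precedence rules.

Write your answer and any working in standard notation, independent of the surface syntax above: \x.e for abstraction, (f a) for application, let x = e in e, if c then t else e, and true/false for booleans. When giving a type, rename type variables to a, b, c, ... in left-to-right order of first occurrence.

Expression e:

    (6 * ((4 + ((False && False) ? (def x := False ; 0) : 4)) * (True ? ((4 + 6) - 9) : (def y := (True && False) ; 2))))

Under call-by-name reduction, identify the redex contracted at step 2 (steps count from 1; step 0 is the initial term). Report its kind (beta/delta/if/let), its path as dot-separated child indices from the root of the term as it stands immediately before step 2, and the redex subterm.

Trace:
step 0: (6 * ((4 + (if (false && false) then (let x = false in 0) else 4)) * (if true then ((4 + 6) - 9) else (let y = (true && false) in 2))))
step 1: [delta@1.0.1.0] (6 * ((4 + (if false then (let x = false in 0) else 4)) * (if true then ((4 + 6) - 9) else (let y = (true && false) in 2))))
step 2: [if@1.0.1] (6 * ((4 + 4) * (if true then ((4 + 6) - 9) else (let y = (true && false) in 2))))

Answer: if at 1.0.1 : (if false then (let x = false in 0) else 4)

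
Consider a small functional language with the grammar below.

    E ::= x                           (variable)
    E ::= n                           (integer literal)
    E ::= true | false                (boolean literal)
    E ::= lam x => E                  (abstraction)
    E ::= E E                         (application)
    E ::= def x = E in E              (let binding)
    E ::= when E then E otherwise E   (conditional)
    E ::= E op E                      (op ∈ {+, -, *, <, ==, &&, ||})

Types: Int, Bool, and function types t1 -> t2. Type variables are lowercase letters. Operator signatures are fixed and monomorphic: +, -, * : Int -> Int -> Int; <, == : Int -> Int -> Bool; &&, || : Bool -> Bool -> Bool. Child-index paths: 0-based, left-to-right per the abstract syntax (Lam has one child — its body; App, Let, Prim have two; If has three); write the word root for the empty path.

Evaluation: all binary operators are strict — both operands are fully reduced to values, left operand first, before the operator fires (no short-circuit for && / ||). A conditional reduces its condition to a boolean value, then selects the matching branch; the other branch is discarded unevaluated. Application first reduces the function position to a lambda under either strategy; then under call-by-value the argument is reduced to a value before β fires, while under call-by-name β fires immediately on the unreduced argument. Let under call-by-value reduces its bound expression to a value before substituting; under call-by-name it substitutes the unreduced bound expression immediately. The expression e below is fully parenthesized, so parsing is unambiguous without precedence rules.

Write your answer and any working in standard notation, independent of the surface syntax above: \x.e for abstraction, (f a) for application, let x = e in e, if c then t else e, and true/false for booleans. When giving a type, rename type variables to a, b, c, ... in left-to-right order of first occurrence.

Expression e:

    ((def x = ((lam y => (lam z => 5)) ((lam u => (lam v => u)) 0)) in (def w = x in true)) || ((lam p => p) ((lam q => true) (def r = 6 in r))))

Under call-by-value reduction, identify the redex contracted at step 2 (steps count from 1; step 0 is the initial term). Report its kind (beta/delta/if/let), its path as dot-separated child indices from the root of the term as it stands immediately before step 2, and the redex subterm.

Trace:
step 0: ((let x = ((\y.(\z.5)) ((\u.(\v.u)) 0)) in (let w = x in true)) || ((\p.p) ((\q.true) (let r = 6 in r))))
step 1: [beta@0.0.1] ((let x = ((\y.(\z.5)) (\v.0)) in (let w = x in true)) || ((\p.p) ((\q.true) (let r = 6 in r))))
step 2: [beta@0.0] ((let x = (\z.5) in (let w = x in true)) || ((\p.p) ((\q.true) (let r = 6 in r))))

Answer: beta at 0.0 : ((\y.(\z.5)) (\v.0))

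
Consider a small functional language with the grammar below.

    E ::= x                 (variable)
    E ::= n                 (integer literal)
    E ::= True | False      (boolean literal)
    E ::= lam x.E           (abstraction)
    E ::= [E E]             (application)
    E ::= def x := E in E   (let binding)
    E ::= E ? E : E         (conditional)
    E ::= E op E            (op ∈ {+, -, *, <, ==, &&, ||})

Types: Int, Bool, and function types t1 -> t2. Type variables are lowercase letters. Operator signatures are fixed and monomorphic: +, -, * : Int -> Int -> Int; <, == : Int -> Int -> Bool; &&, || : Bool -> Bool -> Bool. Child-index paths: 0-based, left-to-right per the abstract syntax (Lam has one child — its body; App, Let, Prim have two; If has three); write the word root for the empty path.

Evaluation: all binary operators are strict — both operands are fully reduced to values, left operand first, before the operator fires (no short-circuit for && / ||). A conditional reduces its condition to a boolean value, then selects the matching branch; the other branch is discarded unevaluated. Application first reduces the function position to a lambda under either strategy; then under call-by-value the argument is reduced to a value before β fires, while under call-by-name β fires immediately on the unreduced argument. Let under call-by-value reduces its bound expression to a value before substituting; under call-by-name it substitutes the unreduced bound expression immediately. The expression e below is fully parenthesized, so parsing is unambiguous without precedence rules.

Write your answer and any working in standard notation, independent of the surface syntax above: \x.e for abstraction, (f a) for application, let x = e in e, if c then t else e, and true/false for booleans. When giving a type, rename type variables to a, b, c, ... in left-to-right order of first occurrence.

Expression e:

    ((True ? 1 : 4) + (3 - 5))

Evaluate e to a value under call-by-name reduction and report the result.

Answer: -1

Working:
step 0: ((if true then 1 else 4) + (3 - 5))
step 1: [if@0] (1 + (3 - 5))
step 2: [delta@1] (1 + -2)
step 3: [delta@root] -1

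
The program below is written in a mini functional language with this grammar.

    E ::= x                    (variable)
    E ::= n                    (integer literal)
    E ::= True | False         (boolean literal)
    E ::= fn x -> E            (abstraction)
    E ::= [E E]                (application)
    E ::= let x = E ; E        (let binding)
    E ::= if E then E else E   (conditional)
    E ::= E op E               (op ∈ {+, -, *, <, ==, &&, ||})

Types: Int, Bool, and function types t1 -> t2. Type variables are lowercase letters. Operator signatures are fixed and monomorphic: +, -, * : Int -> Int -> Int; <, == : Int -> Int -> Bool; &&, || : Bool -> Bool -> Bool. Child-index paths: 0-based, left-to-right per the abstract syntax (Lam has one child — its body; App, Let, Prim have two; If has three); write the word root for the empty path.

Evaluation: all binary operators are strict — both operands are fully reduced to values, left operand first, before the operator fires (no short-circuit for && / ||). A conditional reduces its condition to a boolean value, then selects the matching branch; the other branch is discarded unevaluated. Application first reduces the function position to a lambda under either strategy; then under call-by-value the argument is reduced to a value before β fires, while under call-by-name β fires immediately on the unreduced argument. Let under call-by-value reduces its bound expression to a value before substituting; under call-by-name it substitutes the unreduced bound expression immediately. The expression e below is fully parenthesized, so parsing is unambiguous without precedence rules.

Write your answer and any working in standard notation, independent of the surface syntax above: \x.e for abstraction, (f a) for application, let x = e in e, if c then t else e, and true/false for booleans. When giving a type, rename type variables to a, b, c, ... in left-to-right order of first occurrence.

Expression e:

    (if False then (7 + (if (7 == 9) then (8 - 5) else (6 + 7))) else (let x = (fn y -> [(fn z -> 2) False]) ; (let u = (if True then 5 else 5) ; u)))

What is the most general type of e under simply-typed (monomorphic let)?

Answer: Int

Trace:
  unify Bool ~ Bool
  unify Int ~ Int
  unify Int ~ Int
  unify Int ~ Int
  unify Bool ~ Bool
  unify Int ~ Int
  unify Int ~ Int
  unify Int ~ Int
  unify Int ~ Int
  unify Int ~ Int
  unify Int ~ Int
\z._ : b -> Int
  unify b -> Int ~ Bool -> c
  unify b ~ Bool
  unify Int ~ c
_ _ : Int
\y._ : a -> Int
let x : a -> Int
  unify Bool ~ Bool
  unify Int ~ Int
let u : Int
u : Int
  unify Int ~ Int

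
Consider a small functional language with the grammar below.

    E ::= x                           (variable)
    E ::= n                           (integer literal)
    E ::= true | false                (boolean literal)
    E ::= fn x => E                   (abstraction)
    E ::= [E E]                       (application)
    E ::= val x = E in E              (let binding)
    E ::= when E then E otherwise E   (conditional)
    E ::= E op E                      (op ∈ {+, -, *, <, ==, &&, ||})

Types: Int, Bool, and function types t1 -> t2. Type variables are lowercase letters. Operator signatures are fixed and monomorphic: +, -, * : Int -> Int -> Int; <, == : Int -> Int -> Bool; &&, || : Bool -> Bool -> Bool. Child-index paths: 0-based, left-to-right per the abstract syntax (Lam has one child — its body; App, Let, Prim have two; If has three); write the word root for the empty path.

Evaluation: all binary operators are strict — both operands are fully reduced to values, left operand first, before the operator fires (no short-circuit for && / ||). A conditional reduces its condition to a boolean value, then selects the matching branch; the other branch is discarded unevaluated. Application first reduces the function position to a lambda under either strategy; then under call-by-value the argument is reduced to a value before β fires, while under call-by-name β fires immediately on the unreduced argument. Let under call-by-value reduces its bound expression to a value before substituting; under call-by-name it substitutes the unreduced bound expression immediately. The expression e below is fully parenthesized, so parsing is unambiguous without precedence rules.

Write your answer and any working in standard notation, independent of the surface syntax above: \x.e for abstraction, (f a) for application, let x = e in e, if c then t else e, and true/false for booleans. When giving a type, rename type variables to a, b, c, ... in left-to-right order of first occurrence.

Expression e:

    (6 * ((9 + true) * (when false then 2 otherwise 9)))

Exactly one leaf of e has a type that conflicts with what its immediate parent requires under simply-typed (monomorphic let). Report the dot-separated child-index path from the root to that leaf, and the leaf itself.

Answer: 1.0.1 : true

Derivation:
  unify Int ~ Int
  unify Int ~ Int
  unify Bool ~ Int
  FAIL: mismatch Bool ~ Int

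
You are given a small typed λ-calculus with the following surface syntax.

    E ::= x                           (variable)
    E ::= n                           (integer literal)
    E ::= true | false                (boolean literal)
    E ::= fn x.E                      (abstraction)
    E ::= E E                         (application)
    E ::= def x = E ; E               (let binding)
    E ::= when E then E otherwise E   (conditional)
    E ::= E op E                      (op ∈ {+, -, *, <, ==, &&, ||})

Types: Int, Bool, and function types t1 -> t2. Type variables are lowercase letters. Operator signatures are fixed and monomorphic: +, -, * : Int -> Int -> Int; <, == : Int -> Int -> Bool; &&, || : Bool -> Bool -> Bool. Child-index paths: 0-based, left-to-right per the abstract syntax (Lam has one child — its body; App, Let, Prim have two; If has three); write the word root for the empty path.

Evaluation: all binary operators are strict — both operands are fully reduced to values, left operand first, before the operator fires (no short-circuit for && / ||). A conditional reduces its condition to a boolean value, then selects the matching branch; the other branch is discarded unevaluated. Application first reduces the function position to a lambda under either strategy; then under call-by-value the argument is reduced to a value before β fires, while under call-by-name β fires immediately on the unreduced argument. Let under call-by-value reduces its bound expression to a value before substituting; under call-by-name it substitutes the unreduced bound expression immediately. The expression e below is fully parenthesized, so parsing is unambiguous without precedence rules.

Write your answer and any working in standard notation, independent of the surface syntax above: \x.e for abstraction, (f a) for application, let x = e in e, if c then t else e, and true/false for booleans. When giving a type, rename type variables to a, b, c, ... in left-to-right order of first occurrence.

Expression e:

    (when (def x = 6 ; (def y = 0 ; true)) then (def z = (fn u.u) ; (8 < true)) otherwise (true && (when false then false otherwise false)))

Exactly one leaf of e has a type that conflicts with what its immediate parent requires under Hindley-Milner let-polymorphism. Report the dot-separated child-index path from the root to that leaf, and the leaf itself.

Derivation:
let x : Int
let y : Int
  unify Bool ~ Bool
u : a
\u._ : a -> a
let z : forall. a -> a
  unify Int ~ Int
  unify Bool ~ Int
  FAIL: mismatch Bool ~ Int

Answer: 1.1.1 : true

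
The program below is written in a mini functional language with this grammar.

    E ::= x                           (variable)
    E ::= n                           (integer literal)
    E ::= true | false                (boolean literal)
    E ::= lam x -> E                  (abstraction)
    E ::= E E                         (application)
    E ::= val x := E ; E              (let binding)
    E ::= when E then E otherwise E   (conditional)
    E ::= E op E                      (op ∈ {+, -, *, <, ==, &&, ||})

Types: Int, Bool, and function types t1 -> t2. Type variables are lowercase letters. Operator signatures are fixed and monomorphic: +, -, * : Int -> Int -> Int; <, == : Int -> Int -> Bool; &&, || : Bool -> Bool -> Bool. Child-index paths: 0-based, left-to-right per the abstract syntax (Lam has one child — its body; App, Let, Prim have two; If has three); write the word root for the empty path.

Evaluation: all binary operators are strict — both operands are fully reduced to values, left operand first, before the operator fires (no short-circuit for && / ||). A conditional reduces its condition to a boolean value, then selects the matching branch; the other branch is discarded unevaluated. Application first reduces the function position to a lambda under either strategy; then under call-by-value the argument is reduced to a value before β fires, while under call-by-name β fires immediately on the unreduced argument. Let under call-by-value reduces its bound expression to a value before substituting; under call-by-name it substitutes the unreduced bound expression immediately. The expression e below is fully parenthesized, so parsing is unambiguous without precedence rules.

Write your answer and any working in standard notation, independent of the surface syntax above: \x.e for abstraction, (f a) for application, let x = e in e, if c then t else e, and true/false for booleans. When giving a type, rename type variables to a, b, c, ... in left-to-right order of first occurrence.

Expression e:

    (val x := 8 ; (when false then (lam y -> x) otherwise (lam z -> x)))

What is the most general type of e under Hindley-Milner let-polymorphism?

Trace:
let x : Int
  unify Bool ~ Bool
x : Int
\y._ : a -> Int
x : Int
\z._ : b -> Int
  unify a -> Int ~ b -> Int
  unify a ~ b
  unify Int ~ Int

Answer: a -> Int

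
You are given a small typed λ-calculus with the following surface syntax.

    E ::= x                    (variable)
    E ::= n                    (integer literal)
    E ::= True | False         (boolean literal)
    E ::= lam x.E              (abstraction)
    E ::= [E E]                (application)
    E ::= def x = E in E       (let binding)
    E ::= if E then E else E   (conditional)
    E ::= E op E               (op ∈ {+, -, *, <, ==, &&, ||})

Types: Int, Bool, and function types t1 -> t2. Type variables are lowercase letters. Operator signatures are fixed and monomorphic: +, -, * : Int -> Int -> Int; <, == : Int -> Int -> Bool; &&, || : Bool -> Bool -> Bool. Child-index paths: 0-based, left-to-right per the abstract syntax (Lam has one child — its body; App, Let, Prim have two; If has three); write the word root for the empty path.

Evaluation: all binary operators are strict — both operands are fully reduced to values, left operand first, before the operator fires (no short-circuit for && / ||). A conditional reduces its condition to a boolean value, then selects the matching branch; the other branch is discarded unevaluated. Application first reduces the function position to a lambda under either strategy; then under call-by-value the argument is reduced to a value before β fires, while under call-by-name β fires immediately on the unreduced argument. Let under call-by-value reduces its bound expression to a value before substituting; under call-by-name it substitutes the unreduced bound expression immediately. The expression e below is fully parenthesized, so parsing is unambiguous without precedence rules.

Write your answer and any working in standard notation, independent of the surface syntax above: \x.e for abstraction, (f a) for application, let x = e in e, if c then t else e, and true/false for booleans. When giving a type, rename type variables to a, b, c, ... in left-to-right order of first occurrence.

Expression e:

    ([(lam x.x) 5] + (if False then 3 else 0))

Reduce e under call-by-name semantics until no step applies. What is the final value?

Answer: 5

Trace:
step 0: (((\x.x) 5) + (if false then 3 else 0))
step 1: [beta@0] (5 + (if false then 3 else 0))
step 2: [if@1] (5 + 0)
step 3: [delta@root] 5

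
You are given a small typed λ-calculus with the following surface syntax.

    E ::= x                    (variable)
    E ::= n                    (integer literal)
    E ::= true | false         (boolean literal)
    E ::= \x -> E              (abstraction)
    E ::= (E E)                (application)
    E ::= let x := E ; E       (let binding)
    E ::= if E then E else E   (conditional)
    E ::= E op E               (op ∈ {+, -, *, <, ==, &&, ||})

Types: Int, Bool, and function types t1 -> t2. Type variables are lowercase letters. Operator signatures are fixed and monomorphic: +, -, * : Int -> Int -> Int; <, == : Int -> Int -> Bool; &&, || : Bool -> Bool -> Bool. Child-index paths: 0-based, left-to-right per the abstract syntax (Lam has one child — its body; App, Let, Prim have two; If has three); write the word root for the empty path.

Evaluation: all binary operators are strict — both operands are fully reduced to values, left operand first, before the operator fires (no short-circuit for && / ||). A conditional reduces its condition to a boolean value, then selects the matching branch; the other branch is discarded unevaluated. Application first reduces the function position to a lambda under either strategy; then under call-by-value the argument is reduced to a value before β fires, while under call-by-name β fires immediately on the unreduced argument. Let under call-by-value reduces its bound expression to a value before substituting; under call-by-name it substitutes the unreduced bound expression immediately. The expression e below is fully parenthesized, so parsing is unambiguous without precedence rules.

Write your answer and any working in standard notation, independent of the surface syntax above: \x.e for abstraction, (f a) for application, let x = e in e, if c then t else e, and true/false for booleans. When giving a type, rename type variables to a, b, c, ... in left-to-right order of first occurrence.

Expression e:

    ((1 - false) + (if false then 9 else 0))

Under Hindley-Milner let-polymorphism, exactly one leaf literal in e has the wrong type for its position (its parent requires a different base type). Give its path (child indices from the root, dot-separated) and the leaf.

Answer: 0.1 : false

Working:
  unify Int ~ Int
  unify Bool ~ Int
  FAIL: mismatch Bool ~ Int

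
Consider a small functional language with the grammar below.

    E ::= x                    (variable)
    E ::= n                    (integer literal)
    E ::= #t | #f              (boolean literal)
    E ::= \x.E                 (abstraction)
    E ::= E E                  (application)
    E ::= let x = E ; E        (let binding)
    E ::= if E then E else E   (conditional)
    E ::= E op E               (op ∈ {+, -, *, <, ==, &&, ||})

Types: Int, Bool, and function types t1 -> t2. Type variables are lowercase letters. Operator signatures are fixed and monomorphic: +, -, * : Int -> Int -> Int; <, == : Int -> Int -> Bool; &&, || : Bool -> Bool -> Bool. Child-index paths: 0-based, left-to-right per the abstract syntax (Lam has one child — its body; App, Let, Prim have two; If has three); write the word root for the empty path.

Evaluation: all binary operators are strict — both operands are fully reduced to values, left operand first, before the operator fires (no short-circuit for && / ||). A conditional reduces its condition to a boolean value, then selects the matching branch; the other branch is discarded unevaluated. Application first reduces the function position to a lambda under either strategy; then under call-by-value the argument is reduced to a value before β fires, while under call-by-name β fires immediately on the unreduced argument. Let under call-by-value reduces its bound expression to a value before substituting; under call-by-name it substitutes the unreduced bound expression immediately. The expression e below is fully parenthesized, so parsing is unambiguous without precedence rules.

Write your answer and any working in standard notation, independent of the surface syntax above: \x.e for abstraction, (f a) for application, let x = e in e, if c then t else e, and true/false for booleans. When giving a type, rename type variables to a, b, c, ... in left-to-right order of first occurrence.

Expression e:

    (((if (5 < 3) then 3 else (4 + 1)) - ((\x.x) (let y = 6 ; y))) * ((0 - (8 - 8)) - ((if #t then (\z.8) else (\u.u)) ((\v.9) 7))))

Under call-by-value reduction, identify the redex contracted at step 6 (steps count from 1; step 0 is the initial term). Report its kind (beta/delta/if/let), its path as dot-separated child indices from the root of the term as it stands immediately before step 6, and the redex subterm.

Trace:
step 0: (((if (5 < 3) then 3 else (4 + 1)) - ((\x.x) (let y = 6 in y))) * ((0 - (8 - 8)) - ((if true then (\z.8) else (\u.u)) ((\v.9) 7))))
step 1: [delta@0.0.0] (((if false then 3 else (4 + 1)) - ((\x.x) (let y = 6 in y))) * ((0 - (8 - 8)) - ((if true then (\z.8) else (\u.u)) ((\v.9) 7))))
step 2: [if@0.0] (((4 + 1) - ((\x.x) (let y = 6 in y))) * ((0 - (8 - 8)) - ((if true then (\z.8) else (\u.u)) ((\v.9) 7))))
step 3: [delta@0.0] ((5 - ((\x.x) (let y = 6 in y))) * ((0 - (8 - 8)) - ((if true then (\z.8) else (\u.u)) ((\v.9) 7))))
step 4: [let@0.1.1] ((5 - ((\x.x) 6)) * ((0 - (8 - 8)) - ((if true then (\z.8) else (\u.u)) ((\v.9) 7))))
step 5: [beta@0.1] ((5 - 6) * ((0 - (8 - 8)) - ((if true then (\z.8) else (\u.u)) ((\v.9) 7))))
step 6: [delta@0] (-1 * ((0 - (8 - 8)) - ((if true then (\z.8) else (\u.u)) ((\v.9) 7))))

Answer: delta at 0 : (5 - 6)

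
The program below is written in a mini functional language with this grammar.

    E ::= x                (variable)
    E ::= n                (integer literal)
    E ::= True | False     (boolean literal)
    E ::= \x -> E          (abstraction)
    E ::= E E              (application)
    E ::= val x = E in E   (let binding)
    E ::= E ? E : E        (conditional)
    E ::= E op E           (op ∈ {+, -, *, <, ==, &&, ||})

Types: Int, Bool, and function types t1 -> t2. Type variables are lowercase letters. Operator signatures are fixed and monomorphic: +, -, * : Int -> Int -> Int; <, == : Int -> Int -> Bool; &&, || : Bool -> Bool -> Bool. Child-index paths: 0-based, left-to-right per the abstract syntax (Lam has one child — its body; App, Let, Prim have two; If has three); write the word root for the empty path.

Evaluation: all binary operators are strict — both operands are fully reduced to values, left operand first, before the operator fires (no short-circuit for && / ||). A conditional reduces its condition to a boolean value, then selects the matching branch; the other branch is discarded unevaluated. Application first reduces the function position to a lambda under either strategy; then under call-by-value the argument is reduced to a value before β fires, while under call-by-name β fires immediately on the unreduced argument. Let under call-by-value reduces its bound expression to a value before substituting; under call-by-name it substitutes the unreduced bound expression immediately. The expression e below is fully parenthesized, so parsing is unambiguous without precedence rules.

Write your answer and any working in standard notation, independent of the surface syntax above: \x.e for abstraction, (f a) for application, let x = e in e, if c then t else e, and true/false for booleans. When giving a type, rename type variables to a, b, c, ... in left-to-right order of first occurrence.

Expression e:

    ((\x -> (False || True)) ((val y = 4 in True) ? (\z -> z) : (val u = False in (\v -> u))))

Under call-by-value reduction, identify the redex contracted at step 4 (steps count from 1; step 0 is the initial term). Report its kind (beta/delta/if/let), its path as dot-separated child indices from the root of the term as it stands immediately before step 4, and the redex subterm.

Answer: delta at root : (false || true)

Derivation:
step 0: ((\x.(false || true)) (if (let y = 4 in true) then (\z.z) else (let u = false in (\v.u))))
step 1: [let@1.0] ((\x.(false || true)) (if true then (\z.z) else (let u = false in (\v.u))))
step 2: [if@1] ((\x.(false || true)) (\z.z))
step 3: [beta@root] (false || true)
step 4: [delta@root] true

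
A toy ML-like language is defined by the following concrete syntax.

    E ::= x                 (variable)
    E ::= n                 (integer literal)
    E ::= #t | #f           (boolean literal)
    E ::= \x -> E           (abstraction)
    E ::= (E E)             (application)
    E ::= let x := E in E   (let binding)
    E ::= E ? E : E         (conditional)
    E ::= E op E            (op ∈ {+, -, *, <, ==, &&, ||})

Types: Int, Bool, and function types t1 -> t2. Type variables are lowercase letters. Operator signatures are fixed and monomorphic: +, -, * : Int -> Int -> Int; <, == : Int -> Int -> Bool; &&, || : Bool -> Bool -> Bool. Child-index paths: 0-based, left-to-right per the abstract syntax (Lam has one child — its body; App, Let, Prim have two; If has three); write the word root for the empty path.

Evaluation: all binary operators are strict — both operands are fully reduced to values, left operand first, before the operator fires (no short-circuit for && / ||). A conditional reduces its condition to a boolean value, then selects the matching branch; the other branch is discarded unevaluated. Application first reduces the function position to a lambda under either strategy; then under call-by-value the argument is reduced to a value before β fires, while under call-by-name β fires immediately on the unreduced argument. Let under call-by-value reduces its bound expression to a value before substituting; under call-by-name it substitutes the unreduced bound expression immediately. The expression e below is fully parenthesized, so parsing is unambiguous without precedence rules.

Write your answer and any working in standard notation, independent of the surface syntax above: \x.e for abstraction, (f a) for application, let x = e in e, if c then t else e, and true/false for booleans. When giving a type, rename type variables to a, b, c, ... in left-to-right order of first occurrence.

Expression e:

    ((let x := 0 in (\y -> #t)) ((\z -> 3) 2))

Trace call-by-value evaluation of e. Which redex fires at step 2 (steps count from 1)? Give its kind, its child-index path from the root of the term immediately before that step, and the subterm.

Working:
step 0: ((let x = 0 in (\y.true)) ((\z.3) 2))
step 1: [let@0] ((\y.true) ((\z.3) 2))
step 2: [beta@1] ((\y.true) 3)

Answer: beta at 1 : ((\z.3) 2)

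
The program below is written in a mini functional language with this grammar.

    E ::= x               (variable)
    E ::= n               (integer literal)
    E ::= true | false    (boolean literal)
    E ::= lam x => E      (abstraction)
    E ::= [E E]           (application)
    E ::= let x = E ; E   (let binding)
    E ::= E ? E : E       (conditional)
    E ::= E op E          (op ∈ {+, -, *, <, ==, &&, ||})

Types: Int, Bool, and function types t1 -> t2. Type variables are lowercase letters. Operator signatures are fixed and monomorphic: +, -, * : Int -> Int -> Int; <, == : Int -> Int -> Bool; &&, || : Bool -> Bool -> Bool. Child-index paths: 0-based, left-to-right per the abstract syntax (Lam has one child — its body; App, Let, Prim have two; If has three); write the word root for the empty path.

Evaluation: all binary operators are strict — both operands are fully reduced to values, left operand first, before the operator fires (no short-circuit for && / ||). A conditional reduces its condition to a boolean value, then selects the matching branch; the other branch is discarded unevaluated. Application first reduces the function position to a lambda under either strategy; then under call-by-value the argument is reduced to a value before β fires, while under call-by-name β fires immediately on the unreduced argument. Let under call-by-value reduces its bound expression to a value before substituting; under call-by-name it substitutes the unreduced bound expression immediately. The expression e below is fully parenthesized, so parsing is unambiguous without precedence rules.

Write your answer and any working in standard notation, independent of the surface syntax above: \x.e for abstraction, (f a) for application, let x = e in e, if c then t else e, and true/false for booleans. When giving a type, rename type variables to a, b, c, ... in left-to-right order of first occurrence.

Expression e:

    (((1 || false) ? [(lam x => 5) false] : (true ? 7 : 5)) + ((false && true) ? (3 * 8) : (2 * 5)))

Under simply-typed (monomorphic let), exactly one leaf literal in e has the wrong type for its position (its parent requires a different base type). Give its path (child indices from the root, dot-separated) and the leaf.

Trace:
  unify Int ~ Bool
  FAIL: mismatch Int ~ Bool

Answer: 0.0.0 : 1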